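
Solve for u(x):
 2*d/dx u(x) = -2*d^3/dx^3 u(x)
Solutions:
 u(x) = C1 + C2*sin(x) + C3*cos(x)


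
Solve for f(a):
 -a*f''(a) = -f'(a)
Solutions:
 f(a) = C1 + C2*a^2


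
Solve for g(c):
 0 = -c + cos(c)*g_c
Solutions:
 g(c) = C1 + Integral(c/cos(c), c)


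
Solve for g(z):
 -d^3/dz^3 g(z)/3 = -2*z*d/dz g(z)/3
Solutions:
 g(z) = C1 + Integral(C2*airyai(2^(1/3)*z) + C3*airybi(2^(1/3)*z), z)


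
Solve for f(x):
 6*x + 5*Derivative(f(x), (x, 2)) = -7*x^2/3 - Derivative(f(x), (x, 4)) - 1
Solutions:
 f(x) = C1 + C2*x + C3*sin(sqrt(5)*x) + C4*cos(sqrt(5)*x) - 7*x^4/180 - x^3/5 - x^2/150


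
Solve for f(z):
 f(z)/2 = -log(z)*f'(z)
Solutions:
 f(z) = C1*exp(-li(z)/2)


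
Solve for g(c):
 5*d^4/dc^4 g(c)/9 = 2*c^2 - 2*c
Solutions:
 g(c) = C1 + C2*c + C3*c^2 + C4*c^3 + c^6/100 - 3*c^5/100


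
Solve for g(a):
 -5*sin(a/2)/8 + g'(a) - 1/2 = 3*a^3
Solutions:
 g(a) = C1 + 3*a^4/4 + a/2 - 5*cos(a/2)/4


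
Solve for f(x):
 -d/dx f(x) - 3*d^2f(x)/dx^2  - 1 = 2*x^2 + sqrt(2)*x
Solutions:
 f(x) = C1 + C2*exp(-x/3) - 2*x^3/3 - sqrt(2)*x^2/2 + 6*x^2 - 37*x + 3*sqrt(2)*x


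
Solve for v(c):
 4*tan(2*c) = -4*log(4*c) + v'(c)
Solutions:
 v(c) = C1 + 4*c*log(c) - 4*c + 8*c*log(2) - 2*log(cos(2*c))


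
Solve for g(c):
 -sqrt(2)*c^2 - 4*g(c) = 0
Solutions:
 g(c) = -sqrt(2)*c^2/4


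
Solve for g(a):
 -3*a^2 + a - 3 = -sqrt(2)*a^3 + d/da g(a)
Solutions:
 g(a) = C1 + sqrt(2)*a^4/4 - a^3 + a^2/2 - 3*a


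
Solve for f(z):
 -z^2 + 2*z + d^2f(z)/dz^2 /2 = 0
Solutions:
 f(z) = C1 + C2*z + z^4/6 - 2*z^3/3


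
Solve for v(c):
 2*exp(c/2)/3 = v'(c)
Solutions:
 v(c) = C1 + 4*exp(c/2)/3


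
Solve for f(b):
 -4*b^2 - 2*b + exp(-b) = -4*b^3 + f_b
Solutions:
 f(b) = C1 + b^4 - 4*b^3/3 - b^2 - exp(-b)


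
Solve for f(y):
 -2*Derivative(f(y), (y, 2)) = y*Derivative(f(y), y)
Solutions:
 f(y) = C1 + C2*erf(y/2)


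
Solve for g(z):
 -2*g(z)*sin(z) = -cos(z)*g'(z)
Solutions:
 g(z) = C1/cos(z)^2


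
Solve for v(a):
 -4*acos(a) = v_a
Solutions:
 v(a) = C1 - 4*a*acos(a) + 4*sqrt(1 - a^2)


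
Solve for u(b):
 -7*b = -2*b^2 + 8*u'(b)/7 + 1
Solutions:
 u(b) = C1 + 7*b^3/12 - 49*b^2/16 - 7*b/8


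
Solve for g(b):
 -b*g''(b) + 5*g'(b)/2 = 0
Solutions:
 g(b) = C1 + C2*b^(7/2)


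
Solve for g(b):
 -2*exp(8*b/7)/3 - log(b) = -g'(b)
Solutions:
 g(b) = C1 + b*log(b) - b + 7*exp(8*b/7)/12


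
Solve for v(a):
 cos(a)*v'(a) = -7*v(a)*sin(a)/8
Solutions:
 v(a) = C1*cos(a)^(7/8)


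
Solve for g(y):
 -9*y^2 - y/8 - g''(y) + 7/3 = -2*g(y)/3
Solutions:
 g(y) = C1*exp(-sqrt(6)*y/3) + C2*exp(sqrt(6)*y/3) + 27*y^2/2 + 3*y/16 + 37


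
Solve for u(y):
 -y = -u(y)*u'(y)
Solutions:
 u(y) = -sqrt(C1 + y^2)
 u(y) = sqrt(C1 + y^2)


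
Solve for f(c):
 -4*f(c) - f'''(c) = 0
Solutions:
 f(c) = C3*exp(-2^(2/3)*c) + (C1*sin(2^(2/3)*sqrt(3)*c/2) + C2*cos(2^(2/3)*sqrt(3)*c/2))*exp(2^(2/3)*c/2)


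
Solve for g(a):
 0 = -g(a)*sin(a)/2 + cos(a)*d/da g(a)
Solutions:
 g(a) = C1/sqrt(cos(a))


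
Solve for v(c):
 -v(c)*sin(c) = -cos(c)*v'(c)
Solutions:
 v(c) = C1/cos(c)


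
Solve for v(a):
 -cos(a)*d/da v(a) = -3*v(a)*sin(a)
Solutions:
 v(a) = C1/cos(a)^3


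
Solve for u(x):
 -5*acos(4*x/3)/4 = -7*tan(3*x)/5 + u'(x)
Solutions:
 u(x) = C1 - 5*x*acos(4*x/3)/4 + 5*sqrt(9 - 16*x^2)/16 - 7*log(cos(3*x))/15


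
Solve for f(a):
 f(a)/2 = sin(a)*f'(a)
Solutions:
 f(a) = C1*(cos(a) - 1)^(1/4)/(cos(a) + 1)^(1/4)


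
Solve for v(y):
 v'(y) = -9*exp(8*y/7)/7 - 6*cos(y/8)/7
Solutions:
 v(y) = C1 - 9*exp(8*y/7)/8 - 48*sin(y/8)/7


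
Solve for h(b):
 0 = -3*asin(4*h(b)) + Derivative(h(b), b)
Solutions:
 Integral(1/asin(4*_y), (_y, h(b))) = C1 + 3*b


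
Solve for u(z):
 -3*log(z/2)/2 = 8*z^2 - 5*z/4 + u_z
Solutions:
 u(z) = C1 - 8*z^3/3 + 5*z^2/8 - 3*z*log(z)/2 + 3*z*log(2)/2 + 3*z/2


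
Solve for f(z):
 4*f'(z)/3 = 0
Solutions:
 f(z) = C1


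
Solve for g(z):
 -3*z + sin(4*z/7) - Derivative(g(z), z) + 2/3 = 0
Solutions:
 g(z) = C1 - 3*z^2/2 + 2*z/3 - 7*cos(4*z/7)/4


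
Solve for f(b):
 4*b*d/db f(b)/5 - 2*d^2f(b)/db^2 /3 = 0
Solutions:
 f(b) = C1 + C2*erfi(sqrt(15)*b/5)


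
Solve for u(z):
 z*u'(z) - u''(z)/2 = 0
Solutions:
 u(z) = C1 + C2*erfi(z)


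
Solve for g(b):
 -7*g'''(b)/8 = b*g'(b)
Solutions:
 g(b) = C1 + Integral(C2*airyai(-2*7^(2/3)*b/7) + C3*airybi(-2*7^(2/3)*b/7), b)


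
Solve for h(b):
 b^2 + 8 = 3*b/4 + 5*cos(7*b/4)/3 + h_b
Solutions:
 h(b) = C1 + b^3/3 - 3*b^2/8 + 8*b - 20*sin(7*b/4)/21


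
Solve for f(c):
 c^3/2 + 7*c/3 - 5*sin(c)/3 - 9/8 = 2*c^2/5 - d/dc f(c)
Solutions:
 f(c) = C1 - c^4/8 + 2*c^3/15 - 7*c^2/6 + 9*c/8 - 5*cos(c)/3


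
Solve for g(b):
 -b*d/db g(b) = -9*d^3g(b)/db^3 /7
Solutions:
 g(b) = C1 + Integral(C2*airyai(21^(1/3)*b/3) + C3*airybi(21^(1/3)*b/3), b)


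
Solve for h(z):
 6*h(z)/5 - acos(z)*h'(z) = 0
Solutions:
 h(z) = C1*exp(6*Integral(1/acos(z), z)/5)


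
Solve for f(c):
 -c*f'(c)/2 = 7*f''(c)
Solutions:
 f(c) = C1 + C2*erf(sqrt(7)*c/14)


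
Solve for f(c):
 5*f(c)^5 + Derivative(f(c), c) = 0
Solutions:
 f(c) = -I*(1/(C1 + 20*c))^(1/4)
 f(c) = I*(1/(C1 + 20*c))^(1/4)
 f(c) = -(1/(C1 + 20*c))^(1/4)
 f(c) = (1/(C1 + 20*c))^(1/4)


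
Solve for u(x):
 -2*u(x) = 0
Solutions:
 u(x) = 0


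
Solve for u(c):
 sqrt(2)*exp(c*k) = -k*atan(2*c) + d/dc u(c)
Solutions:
 u(c) = C1 + k*(c*atan(2*c) - log(4*c^2 + 1)/4) + sqrt(2)*Piecewise((exp(c*k)/k, Ne(k, 0)), (c, True))


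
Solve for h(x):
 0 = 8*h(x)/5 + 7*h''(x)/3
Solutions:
 h(x) = C1*sin(2*sqrt(210)*x/35) + C2*cos(2*sqrt(210)*x/35)


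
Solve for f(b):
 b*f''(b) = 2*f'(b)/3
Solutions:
 f(b) = C1 + C2*b^(5/3)


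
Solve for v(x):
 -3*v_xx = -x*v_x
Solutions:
 v(x) = C1 + C2*erfi(sqrt(6)*x/6)


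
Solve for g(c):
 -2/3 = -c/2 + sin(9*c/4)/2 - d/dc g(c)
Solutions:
 g(c) = C1 - c^2/4 + 2*c/3 - 2*cos(9*c/4)/9


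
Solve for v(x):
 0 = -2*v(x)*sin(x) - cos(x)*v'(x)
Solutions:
 v(x) = C1*cos(x)^2


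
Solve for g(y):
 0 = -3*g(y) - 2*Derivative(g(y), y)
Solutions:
 g(y) = C1*exp(-3*y/2)


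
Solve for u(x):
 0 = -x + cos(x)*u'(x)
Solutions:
 u(x) = C1 + Integral(x/cos(x), x)


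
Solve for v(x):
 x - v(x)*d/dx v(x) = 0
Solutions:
 v(x) = -sqrt(C1 + x^2)
 v(x) = sqrt(C1 + x^2)


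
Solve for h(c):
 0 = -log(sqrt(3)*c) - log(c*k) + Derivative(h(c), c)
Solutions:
 h(c) = C1 + c*(log(k) - 2 + log(3)/2) + 2*c*log(c)


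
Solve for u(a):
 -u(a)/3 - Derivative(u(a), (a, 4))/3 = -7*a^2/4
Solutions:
 u(a) = 21*a^2/4 + (C1*sin(sqrt(2)*a/2) + C2*cos(sqrt(2)*a/2))*exp(-sqrt(2)*a/2) + (C3*sin(sqrt(2)*a/2) + C4*cos(sqrt(2)*a/2))*exp(sqrt(2)*a/2)


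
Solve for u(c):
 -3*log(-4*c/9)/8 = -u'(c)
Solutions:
 u(c) = C1 + 3*c*log(-c)/8 + 3*c*(-2*log(3) - 1 + 2*log(2))/8


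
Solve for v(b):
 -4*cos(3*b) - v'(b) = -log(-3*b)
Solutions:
 v(b) = C1 + b*log(-b) - b + b*log(3) - 4*sin(3*b)/3


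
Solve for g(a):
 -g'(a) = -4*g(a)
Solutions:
 g(a) = C1*exp(4*a)


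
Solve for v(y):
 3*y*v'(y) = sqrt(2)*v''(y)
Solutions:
 v(y) = C1 + C2*erfi(2^(1/4)*sqrt(3)*y/2)


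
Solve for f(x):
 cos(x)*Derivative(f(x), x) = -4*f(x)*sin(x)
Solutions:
 f(x) = C1*cos(x)^4


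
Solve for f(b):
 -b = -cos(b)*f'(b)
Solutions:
 f(b) = C1 + Integral(b/cos(b), b)


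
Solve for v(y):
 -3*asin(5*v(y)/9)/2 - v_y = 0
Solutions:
 Integral(1/asin(5*_y/9), (_y, v(y))) = C1 - 3*y/2


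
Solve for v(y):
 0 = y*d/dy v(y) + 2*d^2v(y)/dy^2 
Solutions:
 v(y) = C1 + C2*erf(y/2)


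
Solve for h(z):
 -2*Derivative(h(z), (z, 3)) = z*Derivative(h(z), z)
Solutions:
 h(z) = C1 + Integral(C2*airyai(-2^(2/3)*z/2) + C3*airybi(-2^(2/3)*z/2), z)


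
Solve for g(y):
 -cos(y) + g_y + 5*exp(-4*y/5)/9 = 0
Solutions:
 g(y) = C1 + sin(y) + 25*exp(-4*y/5)/36


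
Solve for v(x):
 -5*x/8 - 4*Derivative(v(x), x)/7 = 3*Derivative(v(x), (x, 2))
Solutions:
 v(x) = C1 + C2*exp(-4*x/21) - 35*x^2/64 + 735*x/128


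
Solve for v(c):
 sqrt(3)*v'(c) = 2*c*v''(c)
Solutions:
 v(c) = C1 + C2*c^(sqrt(3)/2 + 1)


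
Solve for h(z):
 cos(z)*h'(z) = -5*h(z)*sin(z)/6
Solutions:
 h(z) = C1*cos(z)^(5/6)


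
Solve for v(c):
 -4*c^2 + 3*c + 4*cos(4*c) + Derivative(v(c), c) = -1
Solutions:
 v(c) = C1 + 4*c^3/3 - 3*c^2/2 - c - sin(4*c)


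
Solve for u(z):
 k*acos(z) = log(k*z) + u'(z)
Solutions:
 u(z) = C1 + k*(z*acos(z) - sqrt(1 - z^2)) - z*log(k*z) + z


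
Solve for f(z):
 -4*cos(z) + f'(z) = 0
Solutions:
 f(z) = C1 + 4*sin(z)


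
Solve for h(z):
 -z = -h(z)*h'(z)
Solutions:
 h(z) = -sqrt(C1 + z^2)
 h(z) = sqrt(C1 + z^2)


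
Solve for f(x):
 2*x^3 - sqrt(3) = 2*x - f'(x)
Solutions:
 f(x) = C1 - x^4/2 + x^2 + sqrt(3)*x


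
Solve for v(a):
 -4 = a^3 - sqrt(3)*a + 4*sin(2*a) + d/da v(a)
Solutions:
 v(a) = C1 - a^4/4 + sqrt(3)*a^2/2 - 4*a + 2*cos(2*a)


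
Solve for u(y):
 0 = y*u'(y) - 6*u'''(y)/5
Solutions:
 u(y) = C1 + Integral(C2*airyai(5^(1/3)*6^(2/3)*y/6) + C3*airybi(5^(1/3)*6^(2/3)*y/6), y)


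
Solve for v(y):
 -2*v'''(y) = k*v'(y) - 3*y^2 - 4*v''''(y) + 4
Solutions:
 v(y) = C1 + C2*exp(y*(-(-27*k + sqrt((27*k + 1)^2 - 1) - 1)^(1/3) + 1 - 1/(-27*k + sqrt((27*k + 1)^2 - 1) - 1)^(1/3))/6) + C3*exp(y*((-27*k + sqrt((27*k + 1)^2 - 1) - 1)^(1/3) - sqrt(3)*I*(-27*k + sqrt((27*k + 1)^2 - 1) - 1)^(1/3) + 2 - 4/((-1 + sqrt(3)*I)*(-27*k + sqrt((27*k + 1)^2 - 1) - 1)^(1/3)))/12) + C4*exp(y*((-27*k + sqrt((27*k + 1)^2 - 1) - 1)^(1/3) + sqrt(3)*I*(-27*k + sqrt((27*k + 1)^2 - 1) - 1)^(1/3) + 2 + 4/((1 + sqrt(3)*I)*(-27*k + sqrt((27*k + 1)^2 - 1) - 1)^(1/3)))/12) + y^3/k - 4*y/k - 12*y/k^2


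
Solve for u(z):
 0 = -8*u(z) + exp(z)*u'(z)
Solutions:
 u(z) = C1*exp(-8*exp(-z))


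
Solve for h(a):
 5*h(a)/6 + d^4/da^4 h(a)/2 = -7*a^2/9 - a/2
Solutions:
 h(a) = -14*a^2/15 - 3*a/5 + (C1*sin(sqrt(2)*3^(3/4)*5^(1/4)*a/6) + C2*cos(sqrt(2)*3^(3/4)*5^(1/4)*a/6))*exp(-sqrt(2)*3^(3/4)*5^(1/4)*a/6) + (C3*sin(sqrt(2)*3^(3/4)*5^(1/4)*a/6) + C4*cos(sqrt(2)*3^(3/4)*5^(1/4)*a/6))*exp(sqrt(2)*3^(3/4)*5^(1/4)*a/6)


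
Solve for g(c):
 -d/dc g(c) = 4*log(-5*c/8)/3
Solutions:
 g(c) = C1 - 4*c*log(-c)/3 + c*(-4*log(5)/3 + 4/3 + 4*log(2))


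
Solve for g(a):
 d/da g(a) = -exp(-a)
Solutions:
 g(a) = C1 + exp(-a)


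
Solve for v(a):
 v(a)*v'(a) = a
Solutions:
 v(a) = -sqrt(C1 + a^2)
 v(a) = sqrt(C1 + a^2)


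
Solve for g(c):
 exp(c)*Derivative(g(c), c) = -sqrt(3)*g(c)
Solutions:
 g(c) = C1*exp(sqrt(3)*exp(-c))


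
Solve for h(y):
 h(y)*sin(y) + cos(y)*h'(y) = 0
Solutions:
 h(y) = C1*cos(y)


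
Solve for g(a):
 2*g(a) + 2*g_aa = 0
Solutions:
 g(a) = C1*sin(a) + C2*cos(a)


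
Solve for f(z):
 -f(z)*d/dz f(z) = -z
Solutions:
 f(z) = -sqrt(C1 + z^2)
 f(z) = sqrt(C1 + z^2)


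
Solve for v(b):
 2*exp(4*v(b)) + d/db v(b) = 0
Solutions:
 v(b) = log(-I*(1/(C1 + 8*b))^(1/4))
 v(b) = log(I*(1/(C1 + 8*b))^(1/4))
 v(b) = log(-(1/(C1 + 8*b))^(1/4))
 v(b) = log(1/(C1 + 8*b))/4


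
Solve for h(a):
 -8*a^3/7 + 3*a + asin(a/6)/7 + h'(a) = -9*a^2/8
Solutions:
 h(a) = C1 + 2*a^4/7 - 3*a^3/8 - 3*a^2/2 - a*asin(a/6)/7 - sqrt(36 - a^2)/7


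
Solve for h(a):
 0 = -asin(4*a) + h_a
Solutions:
 h(a) = C1 + a*asin(4*a) + sqrt(1 - 16*a^2)/4


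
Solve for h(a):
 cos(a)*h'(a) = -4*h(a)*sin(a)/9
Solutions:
 h(a) = C1*cos(a)^(4/9)


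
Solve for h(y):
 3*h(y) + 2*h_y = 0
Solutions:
 h(y) = C1*exp(-3*y/2)


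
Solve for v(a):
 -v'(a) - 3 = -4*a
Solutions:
 v(a) = C1 + 2*a^2 - 3*a


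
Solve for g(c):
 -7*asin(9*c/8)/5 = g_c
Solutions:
 g(c) = C1 - 7*c*asin(9*c/8)/5 - 7*sqrt(64 - 81*c^2)/45


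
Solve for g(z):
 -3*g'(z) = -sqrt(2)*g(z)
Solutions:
 g(z) = C1*exp(sqrt(2)*z/3)


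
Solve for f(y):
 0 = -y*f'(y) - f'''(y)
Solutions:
 f(y) = C1 + Integral(C2*airyai(-y) + C3*airybi(-y), y)


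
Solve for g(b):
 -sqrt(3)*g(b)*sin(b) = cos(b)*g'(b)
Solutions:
 g(b) = C1*cos(b)^(sqrt(3))


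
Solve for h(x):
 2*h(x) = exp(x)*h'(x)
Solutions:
 h(x) = C1*exp(-2*exp(-x))


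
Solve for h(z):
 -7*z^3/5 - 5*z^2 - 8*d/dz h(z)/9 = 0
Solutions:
 h(z) = C1 - 63*z^4/160 - 15*z^3/8


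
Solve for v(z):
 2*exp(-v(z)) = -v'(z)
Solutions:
 v(z) = log(C1 - 2*z)


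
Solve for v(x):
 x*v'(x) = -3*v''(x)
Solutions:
 v(x) = C1 + C2*erf(sqrt(6)*x/6)


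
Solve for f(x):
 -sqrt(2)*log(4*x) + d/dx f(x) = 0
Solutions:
 f(x) = C1 + sqrt(2)*x*log(x) - sqrt(2)*x + 2*sqrt(2)*x*log(2)


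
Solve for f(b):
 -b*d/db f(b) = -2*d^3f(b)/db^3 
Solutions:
 f(b) = C1 + Integral(C2*airyai(2^(2/3)*b/2) + C3*airybi(2^(2/3)*b/2), b)


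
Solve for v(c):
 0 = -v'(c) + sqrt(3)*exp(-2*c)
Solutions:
 v(c) = C1 - sqrt(3)*exp(-2*c)/2


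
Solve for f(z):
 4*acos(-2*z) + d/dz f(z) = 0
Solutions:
 f(z) = C1 - 4*z*acos(-2*z) - 2*sqrt(1 - 4*z^2)


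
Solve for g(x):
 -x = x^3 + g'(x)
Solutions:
 g(x) = C1 - x^4/4 - x^2/2


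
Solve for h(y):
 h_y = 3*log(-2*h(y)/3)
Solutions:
 -Integral(1/(log(-_y) - log(3) + log(2)), (_y, h(y)))/3 = C1 - y


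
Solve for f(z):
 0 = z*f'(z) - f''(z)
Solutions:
 f(z) = C1 + C2*erfi(sqrt(2)*z/2)


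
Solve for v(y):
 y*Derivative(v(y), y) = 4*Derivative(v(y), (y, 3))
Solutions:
 v(y) = C1 + Integral(C2*airyai(2^(1/3)*y/2) + C3*airybi(2^(1/3)*y/2), y)


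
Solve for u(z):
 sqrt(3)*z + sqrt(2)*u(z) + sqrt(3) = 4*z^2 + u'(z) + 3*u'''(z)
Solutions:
 u(z) = C1*exp(-2^(1/6)*z*(-2/(9 + sqrt(83))^(1/3) + 2^(2/3)*(9 + sqrt(83))^(1/3))/12)*sin(2^(1/6)*sqrt(3)*z*(2/(9 + sqrt(83))^(1/3) + 2^(2/3)*(9 + sqrt(83))^(1/3))/12) + C2*exp(-2^(1/6)*z*(-2/(9 + sqrt(83))^(1/3) + 2^(2/3)*(9 + sqrt(83))^(1/3))/12)*cos(2^(1/6)*sqrt(3)*z*(2/(9 + sqrt(83))^(1/3) + 2^(2/3)*(9 + sqrt(83))^(1/3))/12) + C3*exp(2^(1/6)*z*(-2/(9 + sqrt(83))^(1/3) + 2^(2/3)*(9 + sqrt(83))^(1/3))/6) + 2*sqrt(2)*z^2 - sqrt(6)*z/2 + 4*z - sqrt(6)/2 - sqrt(3)/2 + 2*sqrt(2)


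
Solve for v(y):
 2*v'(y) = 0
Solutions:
 v(y) = C1


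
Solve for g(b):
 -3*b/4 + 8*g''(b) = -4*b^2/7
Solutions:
 g(b) = C1 + C2*b - b^4/168 + b^3/64


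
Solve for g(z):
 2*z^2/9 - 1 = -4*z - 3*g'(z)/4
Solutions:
 g(z) = C1 - 8*z^3/81 - 8*z^2/3 + 4*z/3


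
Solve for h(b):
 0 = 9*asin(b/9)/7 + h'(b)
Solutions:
 h(b) = C1 - 9*b*asin(b/9)/7 - 9*sqrt(81 - b^2)/7


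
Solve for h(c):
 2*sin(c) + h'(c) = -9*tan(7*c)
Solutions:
 h(c) = C1 + 9*log(cos(7*c))/7 + 2*cos(c)


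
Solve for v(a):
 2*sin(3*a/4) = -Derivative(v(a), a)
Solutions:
 v(a) = C1 + 8*cos(3*a/4)/3


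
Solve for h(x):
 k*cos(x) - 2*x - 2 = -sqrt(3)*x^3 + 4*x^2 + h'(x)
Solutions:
 h(x) = C1 + k*sin(x) + sqrt(3)*x^4/4 - 4*x^3/3 - x^2 - 2*x


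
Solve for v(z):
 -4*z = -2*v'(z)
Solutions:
 v(z) = C1 + z^2


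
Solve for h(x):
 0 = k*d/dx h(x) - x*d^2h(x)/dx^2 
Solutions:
 h(x) = C1 + x^(re(k) + 1)*(C2*sin(log(x)*Abs(im(k))) + C3*cos(log(x)*im(k)))


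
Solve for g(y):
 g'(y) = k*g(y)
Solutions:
 g(y) = C1*exp(k*y)


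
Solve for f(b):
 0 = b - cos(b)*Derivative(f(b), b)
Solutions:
 f(b) = C1 + Integral(b/cos(b), b)


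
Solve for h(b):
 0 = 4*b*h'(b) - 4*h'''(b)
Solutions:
 h(b) = C1 + Integral(C2*airyai(b) + C3*airybi(b), b)


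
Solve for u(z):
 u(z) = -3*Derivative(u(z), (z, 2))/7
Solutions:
 u(z) = C1*sin(sqrt(21)*z/3) + C2*cos(sqrt(21)*z/3)


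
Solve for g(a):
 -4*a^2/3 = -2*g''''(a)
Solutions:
 g(a) = C1 + C2*a + C3*a^2 + C4*a^3 + a^6/540


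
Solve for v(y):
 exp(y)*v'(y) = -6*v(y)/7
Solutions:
 v(y) = C1*exp(6*exp(-y)/7)


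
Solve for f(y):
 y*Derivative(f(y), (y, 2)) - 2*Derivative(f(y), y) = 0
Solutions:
 f(y) = C1 + C2*y^3


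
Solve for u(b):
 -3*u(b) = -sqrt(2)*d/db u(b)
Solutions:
 u(b) = C1*exp(3*sqrt(2)*b/2)


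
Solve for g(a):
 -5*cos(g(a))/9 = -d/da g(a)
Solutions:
 -5*a/9 - log(sin(g(a)) - 1)/2 + log(sin(g(a)) + 1)/2 = C1


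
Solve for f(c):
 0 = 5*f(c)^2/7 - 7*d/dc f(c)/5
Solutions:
 f(c) = -49/(C1 + 25*c)


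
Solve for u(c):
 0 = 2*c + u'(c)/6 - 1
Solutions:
 u(c) = C1 - 6*c^2 + 6*c


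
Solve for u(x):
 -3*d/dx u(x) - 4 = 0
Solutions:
 u(x) = C1 - 4*x/3


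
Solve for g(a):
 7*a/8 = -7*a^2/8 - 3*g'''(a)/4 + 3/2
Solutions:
 g(a) = C1 + C2*a + C3*a^2 - 7*a^5/360 - 7*a^4/144 + a^3/3


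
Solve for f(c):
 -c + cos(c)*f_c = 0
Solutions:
 f(c) = C1 + Integral(c/cos(c), c)


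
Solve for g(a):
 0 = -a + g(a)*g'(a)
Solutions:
 g(a) = -sqrt(C1 + a^2)
 g(a) = sqrt(C1 + a^2)


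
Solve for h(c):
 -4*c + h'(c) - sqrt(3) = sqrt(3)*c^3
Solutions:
 h(c) = C1 + sqrt(3)*c^4/4 + 2*c^2 + sqrt(3)*c


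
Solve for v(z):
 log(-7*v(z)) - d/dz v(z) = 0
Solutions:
 -Integral(1/(log(-_y) + log(7)), (_y, v(z))) = C1 - z


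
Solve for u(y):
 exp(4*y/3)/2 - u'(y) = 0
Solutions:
 u(y) = C1 + 3*exp(4*y/3)/8


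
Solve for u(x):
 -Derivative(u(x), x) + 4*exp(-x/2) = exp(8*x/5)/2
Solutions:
 u(x) = C1 - 5*exp(8*x/5)/16 - 8*exp(-x/2)


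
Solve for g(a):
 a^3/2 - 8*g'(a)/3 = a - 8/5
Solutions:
 g(a) = C1 + 3*a^4/64 - 3*a^2/16 + 3*a/5


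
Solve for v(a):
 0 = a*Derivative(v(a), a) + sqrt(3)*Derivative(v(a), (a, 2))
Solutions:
 v(a) = C1 + C2*erf(sqrt(2)*3^(3/4)*a/6)


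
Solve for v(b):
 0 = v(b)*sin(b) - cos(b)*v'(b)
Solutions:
 v(b) = C1/cos(b)


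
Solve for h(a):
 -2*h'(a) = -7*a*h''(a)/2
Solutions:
 h(a) = C1 + C2*a^(11/7)


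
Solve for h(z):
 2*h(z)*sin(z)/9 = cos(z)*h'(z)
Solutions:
 h(z) = C1/cos(z)^(2/9)


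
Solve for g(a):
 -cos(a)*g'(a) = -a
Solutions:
 g(a) = C1 + Integral(a/cos(a), a)


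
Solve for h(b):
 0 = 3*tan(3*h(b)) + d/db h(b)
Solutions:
 h(b) = -asin(C1*exp(-9*b))/3 + pi/3
 h(b) = asin(C1*exp(-9*b))/3


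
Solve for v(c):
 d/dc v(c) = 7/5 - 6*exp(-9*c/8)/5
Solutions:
 v(c) = C1 + 7*c/5 + 16*exp(-9*c/8)/15


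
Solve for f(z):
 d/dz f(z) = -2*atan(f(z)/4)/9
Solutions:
 Integral(1/atan(_y/4), (_y, f(z))) = C1 - 2*z/9


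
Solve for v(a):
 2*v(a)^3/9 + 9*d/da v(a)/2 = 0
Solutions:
 v(a) = -9*sqrt(2)*sqrt(-1/(C1 - 4*a))/2
 v(a) = 9*sqrt(2)*sqrt(-1/(C1 - 4*a))/2


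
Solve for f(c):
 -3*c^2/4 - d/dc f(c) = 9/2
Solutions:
 f(c) = C1 - c^3/4 - 9*c/2


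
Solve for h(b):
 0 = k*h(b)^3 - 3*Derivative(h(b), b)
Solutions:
 h(b) = -sqrt(6)*sqrt(-1/(C1 + b*k))/2
 h(b) = sqrt(6)*sqrt(-1/(C1 + b*k))/2


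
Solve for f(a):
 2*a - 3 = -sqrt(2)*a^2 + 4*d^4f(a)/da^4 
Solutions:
 f(a) = C1 + C2*a + C3*a^2 + C4*a^3 + sqrt(2)*a^6/1440 + a^5/240 - a^4/32


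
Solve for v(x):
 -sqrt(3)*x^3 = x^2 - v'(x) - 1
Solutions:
 v(x) = C1 + sqrt(3)*x^4/4 + x^3/3 - x


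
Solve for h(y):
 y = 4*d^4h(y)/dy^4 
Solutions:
 h(y) = C1 + C2*y + C3*y^2 + C4*y^3 + y^5/480


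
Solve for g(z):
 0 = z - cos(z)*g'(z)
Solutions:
 g(z) = C1 + Integral(z/cos(z), z)


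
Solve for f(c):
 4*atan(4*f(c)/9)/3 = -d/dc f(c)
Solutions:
 Integral(1/atan(4*_y/9), (_y, f(c))) = C1 - 4*c/3


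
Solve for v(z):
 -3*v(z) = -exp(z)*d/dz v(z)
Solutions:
 v(z) = C1*exp(-3*exp(-z))


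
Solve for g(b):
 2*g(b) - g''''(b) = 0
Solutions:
 g(b) = C1*exp(-2^(1/4)*b) + C2*exp(2^(1/4)*b) + C3*sin(2^(1/4)*b) + C4*cos(2^(1/4)*b)


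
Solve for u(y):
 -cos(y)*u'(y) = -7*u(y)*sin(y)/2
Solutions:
 u(y) = C1/cos(y)^(7/2)


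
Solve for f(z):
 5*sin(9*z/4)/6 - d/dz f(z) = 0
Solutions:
 f(z) = C1 - 10*cos(9*z/4)/27


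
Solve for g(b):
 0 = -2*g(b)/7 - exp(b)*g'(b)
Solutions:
 g(b) = C1*exp(2*exp(-b)/7)


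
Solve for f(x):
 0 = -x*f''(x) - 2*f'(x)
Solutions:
 f(x) = C1 + C2/x


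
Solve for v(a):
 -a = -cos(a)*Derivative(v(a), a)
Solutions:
 v(a) = C1 + Integral(a/cos(a), a)


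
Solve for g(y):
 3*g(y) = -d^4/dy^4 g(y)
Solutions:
 g(y) = (C1*sin(sqrt(2)*3^(1/4)*y/2) + C2*cos(sqrt(2)*3^(1/4)*y/2))*exp(-sqrt(2)*3^(1/4)*y/2) + (C3*sin(sqrt(2)*3^(1/4)*y/2) + C4*cos(sqrt(2)*3^(1/4)*y/2))*exp(sqrt(2)*3^(1/4)*y/2)


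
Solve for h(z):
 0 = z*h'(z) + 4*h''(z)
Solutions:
 h(z) = C1 + C2*erf(sqrt(2)*z/4)


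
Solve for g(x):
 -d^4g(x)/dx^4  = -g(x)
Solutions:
 g(x) = C1*exp(-x) + C2*exp(x) + C3*sin(x) + C4*cos(x)


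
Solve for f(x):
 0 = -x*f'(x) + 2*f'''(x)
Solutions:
 f(x) = C1 + Integral(C2*airyai(2^(2/3)*x/2) + C3*airybi(2^(2/3)*x/2), x)


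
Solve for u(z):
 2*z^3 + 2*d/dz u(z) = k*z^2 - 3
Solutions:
 u(z) = C1 + k*z^3/6 - z^4/4 - 3*z/2


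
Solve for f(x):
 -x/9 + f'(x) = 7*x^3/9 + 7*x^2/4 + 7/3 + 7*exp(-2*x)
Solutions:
 f(x) = C1 + 7*x^4/36 + 7*x^3/12 + x^2/18 + 7*x/3 - 7*exp(-2*x)/2


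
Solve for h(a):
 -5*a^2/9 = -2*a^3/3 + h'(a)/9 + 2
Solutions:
 h(a) = C1 + 3*a^4/2 - 5*a^3/3 - 18*a


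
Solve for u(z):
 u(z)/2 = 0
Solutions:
 u(z) = 0


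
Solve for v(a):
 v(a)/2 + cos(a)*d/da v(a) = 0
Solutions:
 v(a) = C1*(sin(a) - 1)^(1/4)/(sin(a) + 1)^(1/4)


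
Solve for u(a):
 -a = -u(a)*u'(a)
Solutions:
 u(a) = -sqrt(C1 + a^2)
 u(a) = sqrt(C1 + a^2)


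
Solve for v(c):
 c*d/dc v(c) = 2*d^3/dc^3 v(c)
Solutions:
 v(c) = C1 + Integral(C2*airyai(2^(2/3)*c/2) + C3*airybi(2^(2/3)*c/2), c)


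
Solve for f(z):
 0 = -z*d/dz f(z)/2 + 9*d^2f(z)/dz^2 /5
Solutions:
 f(z) = C1 + C2*erfi(sqrt(5)*z/6)


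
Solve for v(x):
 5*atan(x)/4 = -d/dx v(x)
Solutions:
 v(x) = C1 - 5*x*atan(x)/4 + 5*log(x^2 + 1)/8


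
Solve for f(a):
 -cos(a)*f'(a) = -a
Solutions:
 f(a) = C1 + Integral(a/cos(a), a)


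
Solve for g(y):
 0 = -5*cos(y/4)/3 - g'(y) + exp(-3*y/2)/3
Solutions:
 g(y) = C1 - 20*sin(y/4)/3 - 2*exp(-3*y/2)/9


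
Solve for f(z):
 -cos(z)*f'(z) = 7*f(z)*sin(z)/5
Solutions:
 f(z) = C1*cos(z)^(7/5)


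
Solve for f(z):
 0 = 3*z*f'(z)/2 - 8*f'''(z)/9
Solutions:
 f(z) = C1 + Integral(C2*airyai(3*2^(2/3)*z/4) + C3*airybi(3*2^(2/3)*z/4), z)


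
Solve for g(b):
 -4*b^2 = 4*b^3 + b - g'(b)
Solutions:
 g(b) = C1 + b^4 + 4*b^3/3 + b^2/2


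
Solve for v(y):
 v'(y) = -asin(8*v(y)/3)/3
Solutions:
 Integral(1/asin(8*_y/3), (_y, v(y))) = C1 - y/3


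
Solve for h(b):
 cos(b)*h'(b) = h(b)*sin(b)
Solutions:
 h(b) = C1/cos(b)


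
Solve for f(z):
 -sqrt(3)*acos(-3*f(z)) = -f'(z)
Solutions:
 Integral(1/acos(-3*_y), (_y, f(z))) = C1 + sqrt(3)*z


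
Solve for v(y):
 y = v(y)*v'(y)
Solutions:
 v(y) = -sqrt(C1 + y^2)
 v(y) = sqrt(C1 + y^2)


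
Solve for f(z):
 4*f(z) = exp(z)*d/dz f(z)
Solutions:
 f(z) = C1*exp(-4*exp(-z))


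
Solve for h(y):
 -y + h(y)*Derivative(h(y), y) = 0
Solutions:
 h(y) = -sqrt(C1 + y^2)
 h(y) = sqrt(C1 + y^2)


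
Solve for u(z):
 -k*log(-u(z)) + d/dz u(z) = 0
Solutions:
 -li(-u(z)) = C1 + k*z


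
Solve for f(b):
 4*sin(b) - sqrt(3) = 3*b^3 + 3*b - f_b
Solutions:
 f(b) = C1 + 3*b^4/4 + 3*b^2/2 + sqrt(3)*b + 4*cos(b)


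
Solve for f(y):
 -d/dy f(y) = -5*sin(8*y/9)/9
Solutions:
 f(y) = C1 - 5*cos(8*y/9)/8


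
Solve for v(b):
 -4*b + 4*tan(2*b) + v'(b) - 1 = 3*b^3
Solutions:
 v(b) = C1 + 3*b^4/4 + 2*b^2 + b + 2*log(cos(2*b))


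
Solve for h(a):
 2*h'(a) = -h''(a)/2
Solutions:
 h(a) = C1 + C2*exp(-4*a)


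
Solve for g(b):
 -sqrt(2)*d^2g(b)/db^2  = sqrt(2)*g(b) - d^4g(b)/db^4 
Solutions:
 g(b) = C1*exp(-2^(3/4)*b*sqrt(1 + sqrt(1 + 2*sqrt(2)))/2) + C2*exp(2^(3/4)*b*sqrt(1 + sqrt(1 + 2*sqrt(2)))/2) + C3*sin(2^(3/4)*b*sqrt(-1 + sqrt(1 + 2*sqrt(2)))/2) + C4*cosh(2^(3/4)*b*sqrt(1 - sqrt(1 + 2*sqrt(2)))/2)


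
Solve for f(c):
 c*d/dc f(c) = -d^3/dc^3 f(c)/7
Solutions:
 f(c) = C1 + Integral(C2*airyai(-7^(1/3)*c) + C3*airybi(-7^(1/3)*c), c)


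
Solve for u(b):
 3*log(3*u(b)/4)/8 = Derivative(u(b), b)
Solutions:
 8*Integral(1/(-log(_y) - log(3) + 2*log(2)), (_y, u(b)))/3 = C1 - b


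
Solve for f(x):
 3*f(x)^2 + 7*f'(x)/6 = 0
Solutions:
 f(x) = 7/(C1 + 18*x)


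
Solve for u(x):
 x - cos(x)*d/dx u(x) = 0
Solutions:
 u(x) = C1 + Integral(x/cos(x), x)


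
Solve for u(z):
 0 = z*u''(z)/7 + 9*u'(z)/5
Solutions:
 u(z) = C1 + C2/z^(58/5)


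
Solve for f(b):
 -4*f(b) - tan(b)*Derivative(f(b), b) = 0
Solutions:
 f(b) = C1/sin(b)^4


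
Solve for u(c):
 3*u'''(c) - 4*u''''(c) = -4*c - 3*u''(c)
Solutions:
 u(c) = C1 + C2*c + C3*exp(c*(3 - sqrt(57))/8) + C4*exp(c*(3 + sqrt(57))/8) - 2*c^3/9 + 2*c^2/3


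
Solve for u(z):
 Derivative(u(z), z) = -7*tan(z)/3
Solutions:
 u(z) = C1 + 7*log(cos(z))/3


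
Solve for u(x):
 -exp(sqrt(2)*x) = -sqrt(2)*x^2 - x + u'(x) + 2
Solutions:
 u(x) = C1 + sqrt(2)*x^3/3 + x^2/2 - 2*x - sqrt(2)*exp(sqrt(2)*x)/2


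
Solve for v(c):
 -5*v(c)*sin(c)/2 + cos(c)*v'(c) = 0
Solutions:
 v(c) = C1/cos(c)^(5/2)


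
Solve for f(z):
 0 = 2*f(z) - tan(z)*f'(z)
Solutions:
 f(z) = C1*sin(z)^2


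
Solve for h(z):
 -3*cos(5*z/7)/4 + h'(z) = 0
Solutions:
 h(z) = C1 + 21*sin(5*z/7)/20


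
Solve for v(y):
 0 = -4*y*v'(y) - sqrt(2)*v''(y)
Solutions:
 v(y) = C1 + C2*erf(2^(1/4)*y)


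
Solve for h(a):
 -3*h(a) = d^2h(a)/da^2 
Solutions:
 h(a) = C1*sin(sqrt(3)*a) + C2*cos(sqrt(3)*a)


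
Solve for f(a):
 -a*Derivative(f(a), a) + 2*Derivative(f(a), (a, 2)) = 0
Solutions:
 f(a) = C1 + C2*erfi(a/2)


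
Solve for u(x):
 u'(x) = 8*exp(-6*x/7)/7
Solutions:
 u(x) = C1 - 4*exp(-6*x/7)/3


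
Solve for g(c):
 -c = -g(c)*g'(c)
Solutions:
 g(c) = -sqrt(C1 + c^2)
 g(c) = sqrt(C1 + c^2)


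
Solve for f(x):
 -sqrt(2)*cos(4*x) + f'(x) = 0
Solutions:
 f(x) = C1 + sqrt(2)*sin(4*x)/4


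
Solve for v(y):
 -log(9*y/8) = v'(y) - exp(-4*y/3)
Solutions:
 v(y) = C1 - y*log(y) + y*(-2*log(3) + 1 + 3*log(2)) - 3*exp(-4*y/3)/4


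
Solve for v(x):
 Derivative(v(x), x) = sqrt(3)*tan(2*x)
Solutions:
 v(x) = C1 - sqrt(3)*log(cos(2*x))/2


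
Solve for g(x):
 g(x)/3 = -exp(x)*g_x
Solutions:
 g(x) = C1*exp(exp(-x)/3)


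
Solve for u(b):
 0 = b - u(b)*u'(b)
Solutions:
 u(b) = -sqrt(C1 + b^2)
 u(b) = sqrt(C1 + b^2)


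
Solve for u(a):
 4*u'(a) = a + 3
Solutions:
 u(a) = C1 + a^2/8 + 3*a/4


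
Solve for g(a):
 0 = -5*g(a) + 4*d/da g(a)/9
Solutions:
 g(a) = C1*exp(45*a/4)


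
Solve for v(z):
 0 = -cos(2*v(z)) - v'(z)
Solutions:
 v(z) = -asin((C1 + exp(4*z))/(C1 - exp(4*z)))/2 + pi/2
 v(z) = asin((C1 + exp(4*z))/(C1 - exp(4*z)))/2


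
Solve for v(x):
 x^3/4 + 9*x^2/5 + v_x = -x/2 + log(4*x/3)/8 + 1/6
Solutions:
 v(x) = C1 - x^4/16 - 3*x^3/5 - x^2/4 + x*log(x)/8 - x*log(3)/8 + x/24 + x*log(2)/4


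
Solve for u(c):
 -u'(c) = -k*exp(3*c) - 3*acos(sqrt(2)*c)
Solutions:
 u(c) = C1 + 3*c*acos(sqrt(2)*c) + k*exp(3*c)/3 - 3*sqrt(2)*sqrt(1 - 2*c^2)/2


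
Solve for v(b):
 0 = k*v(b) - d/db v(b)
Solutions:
 v(b) = C1*exp(b*k)


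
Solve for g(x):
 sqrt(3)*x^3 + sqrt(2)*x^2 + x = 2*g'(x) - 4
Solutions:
 g(x) = C1 + sqrt(3)*x^4/8 + sqrt(2)*x^3/6 + x^2/4 + 2*x


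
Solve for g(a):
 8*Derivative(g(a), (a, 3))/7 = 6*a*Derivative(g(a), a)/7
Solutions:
 g(a) = C1 + Integral(C2*airyai(6^(1/3)*a/2) + C3*airybi(6^(1/3)*a/2), a)


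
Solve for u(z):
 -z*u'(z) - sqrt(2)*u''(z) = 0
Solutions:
 u(z) = C1 + C2*erf(2^(1/4)*z/2)


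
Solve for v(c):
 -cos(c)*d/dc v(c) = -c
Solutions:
 v(c) = C1 + Integral(c/cos(c), c)


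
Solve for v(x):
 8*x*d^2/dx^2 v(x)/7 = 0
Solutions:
 v(x) = C1 + C2*x


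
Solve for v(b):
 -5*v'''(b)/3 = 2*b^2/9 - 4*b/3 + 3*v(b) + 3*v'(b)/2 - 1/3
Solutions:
 v(b) = C1*exp(-30^(1/3)*b*(-(30 + sqrt(930))^(1/3) + 30^(1/3)/(30 + sqrt(930))^(1/3))/20)*sin(10^(1/3)*3^(1/6)*b*(3*10^(1/3)/(30 + sqrt(930))^(1/3) + 3^(2/3)*(30 + sqrt(930))^(1/3))/20) + C2*exp(-30^(1/3)*b*(-(30 + sqrt(930))^(1/3) + 30^(1/3)/(30 + sqrt(930))^(1/3))/20)*cos(10^(1/3)*3^(1/6)*b*(3*10^(1/3)/(30 + sqrt(930))^(1/3) + 3^(2/3)*(30 + sqrt(930))^(1/3))/20) + C3*exp(30^(1/3)*b*(-(30 + sqrt(930))^(1/3) + 30^(1/3)/(30 + sqrt(930))^(1/3))/10) - 2*b^2/27 + 14*b/27 - 4/27


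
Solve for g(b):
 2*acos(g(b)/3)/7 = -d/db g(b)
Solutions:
 Integral(1/acos(_y/3), (_y, g(b))) = C1 - 2*b/7


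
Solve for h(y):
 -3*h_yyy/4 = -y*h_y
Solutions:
 h(y) = C1 + Integral(C2*airyai(6^(2/3)*y/3) + C3*airybi(6^(2/3)*y/3), y)


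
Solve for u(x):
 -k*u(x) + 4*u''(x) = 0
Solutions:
 u(x) = C1*exp(-sqrt(k)*x/2) + C2*exp(sqrt(k)*x/2)


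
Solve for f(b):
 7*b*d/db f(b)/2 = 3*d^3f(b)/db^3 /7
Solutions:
 f(b) = C1 + Integral(C2*airyai(42^(2/3)*b/6) + C3*airybi(42^(2/3)*b/6), b)


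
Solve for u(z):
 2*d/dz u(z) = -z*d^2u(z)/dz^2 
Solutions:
 u(z) = C1 + C2/z


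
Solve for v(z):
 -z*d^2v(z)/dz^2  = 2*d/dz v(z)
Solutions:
 v(z) = C1 + C2/z


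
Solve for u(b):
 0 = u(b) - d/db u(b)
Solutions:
 u(b) = C1*exp(b)


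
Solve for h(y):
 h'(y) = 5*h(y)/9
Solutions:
 h(y) = C1*exp(5*y/9)


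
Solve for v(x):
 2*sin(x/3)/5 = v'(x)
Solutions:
 v(x) = C1 - 6*cos(x/3)/5


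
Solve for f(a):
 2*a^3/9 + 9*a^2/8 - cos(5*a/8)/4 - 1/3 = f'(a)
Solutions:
 f(a) = C1 + a^4/18 + 3*a^3/8 - a/3 - 2*sin(5*a/8)/5


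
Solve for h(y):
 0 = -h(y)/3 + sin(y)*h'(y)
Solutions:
 h(y) = C1*(cos(y) - 1)^(1/6)/(cos(y) + 1)^(1/6)


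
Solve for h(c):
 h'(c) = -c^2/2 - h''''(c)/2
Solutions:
 h(c) = C1 + C4*exp(-2^(1/3)*c) - c^3/6 + (C2*sin(2^(1/3)*sqrt(3)*c/2) + C3*cos(2^(1/3)*sqrt(3)*c/2))*exp(2^(1/3)*c/2)


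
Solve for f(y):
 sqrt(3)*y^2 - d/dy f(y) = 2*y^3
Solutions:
 f(y) = C1 - y^4/2 + sqrt(3)*y^3/3


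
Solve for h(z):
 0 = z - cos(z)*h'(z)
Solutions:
 h(z) = C1 + Integral(z/cos(z), z)


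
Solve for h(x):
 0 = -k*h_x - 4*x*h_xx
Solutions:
 h(x) = C1 + x^(1 - re(k)/4)*(C2*sin(log(x)*Abs(im(k))/4) + C3*cos(log(x)*im(k)/4))


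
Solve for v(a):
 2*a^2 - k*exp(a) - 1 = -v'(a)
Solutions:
 v(a) = C1 - 2*a^3/3 + a + k*exp(a)


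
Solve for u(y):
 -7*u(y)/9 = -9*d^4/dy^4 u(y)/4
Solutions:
 u(y) = C1*exp(-sqrt(2)*7^(1/4)*y/3) + C2*exp(sqrt(2)*7^(1/4)*y/3) + C3*sin(sqrt(2)*7^(1/4)*y/3) + C4*cos(sqrt(2)*7^(1/4)*y/3)


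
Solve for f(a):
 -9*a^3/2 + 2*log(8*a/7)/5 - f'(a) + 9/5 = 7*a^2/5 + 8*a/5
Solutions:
 f(a) = C1 - 9*a^4/8 - 7*a^3/15 - 4*a^2/5 + 2*a*log(a)/5 - 2*a*log(7)/5 + 6*a*log(2)/5 + 7*a/5


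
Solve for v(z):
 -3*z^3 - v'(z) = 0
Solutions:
 v(z) = C1 - 3*z^4/4


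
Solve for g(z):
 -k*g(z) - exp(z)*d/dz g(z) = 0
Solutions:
 g(z) = C1*exp(k*exp(-z))


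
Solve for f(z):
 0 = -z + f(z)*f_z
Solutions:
 f(z) = -sqrt(C1 + z^2)
 f(z) = sqrt(C1 + z^2)


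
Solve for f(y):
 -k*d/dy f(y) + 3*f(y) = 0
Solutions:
 f(y) = C1*exp(3*y/k)


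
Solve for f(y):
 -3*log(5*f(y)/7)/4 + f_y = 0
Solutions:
 -4*Integral(1/(log(_y) - log(7) + log(5)), (_y, f(y)))/3 = C1 - y


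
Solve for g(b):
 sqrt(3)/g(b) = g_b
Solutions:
 g(b) = -sqrt(C1 + 2*sqrt(3)*b)
 g(b) = sqrt(C1 + 2*sqrt(3)*b)


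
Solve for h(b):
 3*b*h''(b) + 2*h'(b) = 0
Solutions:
 h(b) = C1 + C2*b^(1/3)


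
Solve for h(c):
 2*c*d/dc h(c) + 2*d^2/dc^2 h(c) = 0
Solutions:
 h(c) = C1 + C2*erf(sqrt(2)*c/2)


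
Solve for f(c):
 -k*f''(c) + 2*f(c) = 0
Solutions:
 f(c) = C1*exp(-sqrt(2)*c*sqrt(1/k)) + C2*exp(sqrt(2)*c*sqrt(1/k))


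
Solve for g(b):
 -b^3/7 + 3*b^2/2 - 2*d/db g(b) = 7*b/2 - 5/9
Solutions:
 g(b) = C1 - b^4/56 + b^3/4 - 7*b^2/8 + 5*b/18


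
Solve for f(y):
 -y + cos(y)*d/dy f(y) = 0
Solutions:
 f(y) = C1 + Integral(y/cos(y), y)


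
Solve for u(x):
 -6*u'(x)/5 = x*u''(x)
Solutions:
 u(x) = C1 + C2/x^(1/5)


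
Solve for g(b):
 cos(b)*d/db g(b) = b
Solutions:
 g(b) = C1 + Integral(b/cos(b), b)


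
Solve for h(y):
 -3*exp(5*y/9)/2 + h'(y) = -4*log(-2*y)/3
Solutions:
 h(y) = C1 - 4*y*log(-y)/3 + 4*y*(1 - log(2))/3 + 27*exp(5*y/9)/10


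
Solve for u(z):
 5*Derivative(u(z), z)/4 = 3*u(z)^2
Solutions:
 u(z) = -5/(C1 + 12*z)


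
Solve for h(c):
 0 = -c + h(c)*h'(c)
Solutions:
 h(c) = -sqrt(C1 + c^2)
 h(c) = sqrt(C1 + c^2)


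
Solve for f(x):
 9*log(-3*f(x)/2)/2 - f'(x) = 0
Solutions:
 -2*Integral(1/(log(-_y) - log(2) + log(3)), (_y, f(x)))/9 = C1 - x


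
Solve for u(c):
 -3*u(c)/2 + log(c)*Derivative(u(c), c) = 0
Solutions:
 u(c) = C1*exp(3*li(c)/2)


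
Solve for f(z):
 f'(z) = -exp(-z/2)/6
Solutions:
 f(z) = C1 + exp(-z/2)/3


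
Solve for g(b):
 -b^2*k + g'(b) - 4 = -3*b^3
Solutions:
 g(b) = C1 - 3*b^4/4 + b^3*k/3 + 4*b


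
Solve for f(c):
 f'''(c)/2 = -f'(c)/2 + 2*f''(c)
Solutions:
 f(c) = C1 + C2*exp(c*(2 - sqrt(3))) + C3*exp(c*(sqrt(3) + 2))


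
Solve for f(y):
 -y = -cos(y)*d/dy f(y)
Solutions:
 f(y) = C1 + Integral(y/cos(y), y)


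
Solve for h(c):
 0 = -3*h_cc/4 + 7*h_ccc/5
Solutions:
 h(c) = C1 + C2*c + C3*exp(15*c/28)


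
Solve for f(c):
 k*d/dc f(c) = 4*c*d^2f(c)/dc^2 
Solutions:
 f(c) = C1 + c^(re(k)/4 + 1)*(C2*sin(log(c)*Abs(im(k))/4) + C3*cos(log(c)*im(k)/4))


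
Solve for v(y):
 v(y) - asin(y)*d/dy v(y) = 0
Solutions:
 v(y) = C1*exp(Integral(1/asin(y), y))


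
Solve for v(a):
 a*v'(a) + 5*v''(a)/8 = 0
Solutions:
 v(a) = C1 + C2*erf(2*sqrt(5)*a/5)


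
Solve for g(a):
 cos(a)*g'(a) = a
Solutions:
 g(a) = C1 + Integral(a/cos(a), a)


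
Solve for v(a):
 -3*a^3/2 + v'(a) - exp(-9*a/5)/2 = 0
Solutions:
 v(a) = C1 + 3*a^4/8 - 5*exp(-9*a/5)/18


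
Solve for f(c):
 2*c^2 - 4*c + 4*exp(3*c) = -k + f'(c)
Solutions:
 f(c) = C1 + 2*c^3/3 - 2*c^2 + c*k + 4*exp(3*c)/3


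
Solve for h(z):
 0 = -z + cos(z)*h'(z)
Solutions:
 h(z) = C1 + Integral(z/cos(z), z)


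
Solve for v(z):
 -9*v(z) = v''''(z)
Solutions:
 v(z) = (C1*sin(sqrt(6)*z/2) + C2*cos(sqrt(6)*z/2))*exp(-sqrt(6)*z/2) + (C3*sin(sqrt(6)*z/2) + C4*cos(sqrt(6)*z/2))*exp(sqrt(6)*z/2)


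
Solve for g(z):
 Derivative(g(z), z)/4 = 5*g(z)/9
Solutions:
 g(z) = C1*exp(20*z/9)


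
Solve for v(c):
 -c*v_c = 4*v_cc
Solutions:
 v(c) = C1 + C2*erf(sqrt(2)*c/4)


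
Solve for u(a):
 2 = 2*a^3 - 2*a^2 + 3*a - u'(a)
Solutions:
 u(a) = C1 + a^4/2 - 2*a^3/3 + 3*a^2/2 - 2*a


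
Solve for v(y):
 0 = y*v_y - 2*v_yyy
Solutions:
 v(y) = C1 + Integral(C2*airyai(2^(2/3)*y/2) + C3*airybi(2^(2/3)*y/2), y)


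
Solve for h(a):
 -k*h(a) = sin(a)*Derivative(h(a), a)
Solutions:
 h(a) = C1*exp(k*(-log(cos(a) - 1) + log(cos(a) + 1))/2)


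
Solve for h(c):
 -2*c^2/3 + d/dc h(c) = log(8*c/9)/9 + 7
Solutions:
 h(c) = C1 + 2*c^3/9 + c*log(c)/9 - 2*c*log(3)/9 + c*log(2)/3 + 62*c/9


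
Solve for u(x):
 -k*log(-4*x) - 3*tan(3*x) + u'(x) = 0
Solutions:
 u(x) = C1 + k*x*(log(-x) - 1) + 2*k*x*log(2) - log(cos(3*x))


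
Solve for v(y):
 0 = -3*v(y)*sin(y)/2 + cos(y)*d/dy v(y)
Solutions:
 v(y) = C1/cos(y)^(3/2)


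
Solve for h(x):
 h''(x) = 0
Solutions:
 h(x) = C1 + C2*x


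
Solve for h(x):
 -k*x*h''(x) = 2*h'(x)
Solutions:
 h(x) = C1 + x^(((re(k) - 2)*re(k) + im(k)^2)/(re(k)^2 + im(k)^2))*(C2*sin(2*log(x)*Abs(im(k))/(re(k)^2 + im(k)^2)) + C3*cos(2*log(x)*im(k)/(re(k)^2 + im(k)^2)))


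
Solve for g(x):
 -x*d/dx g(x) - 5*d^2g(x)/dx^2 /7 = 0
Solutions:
 g(x) = C1 + C2*erf(sqrt(70)*x/10)


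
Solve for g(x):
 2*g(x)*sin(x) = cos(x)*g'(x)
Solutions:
 g(x) = C1/cos(x)^2


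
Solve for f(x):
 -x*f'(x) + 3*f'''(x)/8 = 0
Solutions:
 f(x) = C1 + Integral(C2*airyai(2*3^(2/3)*x/3) + C3*airybi(2*3^(2/3)*x/3), x)


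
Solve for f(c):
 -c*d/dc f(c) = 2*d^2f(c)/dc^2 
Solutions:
 f(c) = C1 + C2*erf(c/2)


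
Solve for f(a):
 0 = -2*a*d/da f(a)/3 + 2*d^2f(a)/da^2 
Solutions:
 f(a) = C1 + C2*erfi(sqrt(6)*a/6)


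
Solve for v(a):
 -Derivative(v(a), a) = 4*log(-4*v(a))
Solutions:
 Integral(1/(log(-_y) + 2*log(2)), (_y, v(a)))/4 = C1 - a


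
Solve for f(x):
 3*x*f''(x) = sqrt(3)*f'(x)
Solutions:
 f(x) = C1 + C2*x^(sqrt(3)/3 + 1)


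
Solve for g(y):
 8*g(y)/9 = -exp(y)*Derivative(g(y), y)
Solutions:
 g(y) = C1*exp(8*exp(-y)/9)


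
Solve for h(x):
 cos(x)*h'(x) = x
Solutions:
 h(x) = C1 + Integral(x/cos(x), x)


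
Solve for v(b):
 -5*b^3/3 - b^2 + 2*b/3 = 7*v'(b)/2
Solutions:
 v(b) = C1 - 5*b^4/42 - 2*b^3/21 + 2*b^2/21


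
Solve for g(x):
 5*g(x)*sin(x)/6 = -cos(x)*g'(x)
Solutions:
 g(x) = C1*cos(x)^(5/6)


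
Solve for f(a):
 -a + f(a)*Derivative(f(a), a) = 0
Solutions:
 f(a) = -sqrt(C1 + a^2)
 f(a) = sqrt(C1 + a^2)


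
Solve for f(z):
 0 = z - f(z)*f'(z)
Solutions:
 f(z) = -sqrt(C1 + z^2)
 f(z) = sqrt(C1 + z^2)


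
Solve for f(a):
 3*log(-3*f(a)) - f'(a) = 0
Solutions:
 -Integral(1/(log(-_y) + log(3)), (_y, f(a)))/3 = C1 - a


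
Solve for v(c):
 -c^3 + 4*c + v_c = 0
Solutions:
 v(c) = C1 + c^4/4 - 2*c^2


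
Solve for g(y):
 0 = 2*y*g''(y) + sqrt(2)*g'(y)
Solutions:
 g(y) = C1 + C2*y^(1 - sqrt(2)/2)


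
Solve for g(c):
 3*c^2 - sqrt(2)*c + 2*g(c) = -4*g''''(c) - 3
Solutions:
 g(c) = -3*c^2/2 + sqrt(2)*c/2 + (C1*sin(2^(1/4)*c/2) + C2*cos(2^(1/4)*c/2))*exp(-2^(1/4)*c/2) + (C3*sin(2^(1/4)*c/2) + C4*cos(2^(1/4)*c/2))*exp(2^(1/4)*c/2) - 3/2


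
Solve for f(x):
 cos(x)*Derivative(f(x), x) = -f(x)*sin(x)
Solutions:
 f(x) = C1*cos(x)


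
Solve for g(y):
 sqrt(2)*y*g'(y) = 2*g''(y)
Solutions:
 g(y) = C1 + C2*erfi(2^(1/4)*y/2)


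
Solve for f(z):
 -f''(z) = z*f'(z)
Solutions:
 f(z) = C1 + C2*erf(sqrt(2)*z/2)


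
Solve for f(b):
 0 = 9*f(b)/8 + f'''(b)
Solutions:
 f(b) = C3*exp(-3^(2/3)*b/2) + (C1*sin(3*3^(1/6)*b/4) + C2*cos(3*3^(1/6)*b/4))*exp(3^(2/3)*b/4)


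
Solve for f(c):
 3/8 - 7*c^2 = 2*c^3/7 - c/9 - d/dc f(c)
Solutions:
 f(c) = C1 + c^4/14 + 7*c^3/3 - c^2/18 - 3*c/8


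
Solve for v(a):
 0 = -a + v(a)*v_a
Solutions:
 v(a) = -sqrt(C1 + a^2)
 v(a) = sqrt(C1 + a^2)


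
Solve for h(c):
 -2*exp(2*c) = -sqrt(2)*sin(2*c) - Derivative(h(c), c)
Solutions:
 h(c) = C1 + exp(2*c) + sqrt(2)*cos(2*c)/2


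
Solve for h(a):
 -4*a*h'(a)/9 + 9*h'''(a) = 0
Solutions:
 h(a) = C1 + Integral(C2*airyai(6^(2/3)*a/9) + C3*airybi(6^(2/3)*a/9), a)


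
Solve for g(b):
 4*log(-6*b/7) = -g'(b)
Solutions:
 g(b) = C1 - 4*b*log(-b) + 4*b*(-log(6) + 1 + log(7))


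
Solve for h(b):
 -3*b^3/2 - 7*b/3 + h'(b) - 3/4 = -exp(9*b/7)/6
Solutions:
 h(b) = C1 + 3*b^4/8 + 7*b^2/6 + 3*b/4 - 7*exp(9*b/7)/54


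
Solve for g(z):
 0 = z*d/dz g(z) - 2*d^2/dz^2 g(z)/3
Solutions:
 g(z) = C1 + C2*erfi(sqrt(3)*z/2)


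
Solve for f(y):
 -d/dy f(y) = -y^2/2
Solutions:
 f(y) = C1 + y^3/6


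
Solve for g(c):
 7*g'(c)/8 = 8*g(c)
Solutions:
 g(c) = C1*exp(64*c/7)


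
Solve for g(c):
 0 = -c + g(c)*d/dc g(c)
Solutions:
 g(c) = -sqrt(C1 + c^2)
 g(c) = sqrt(C1 + c^2)


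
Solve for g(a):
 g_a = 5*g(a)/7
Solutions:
 g(a) = C1*exp(5*a/7)


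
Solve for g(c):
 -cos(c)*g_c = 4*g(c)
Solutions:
 g(c) = C1*(sin(c)^2 - 2*sin(c) + 1)/(sin(c)^2 + 2*sin(c) + 1)


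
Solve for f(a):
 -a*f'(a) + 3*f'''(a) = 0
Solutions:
 f(a) = C1 + Integral(C2*airyai(3^(2/3)*a/3) + C3*airybi(3^(2/3)*a/3), a)


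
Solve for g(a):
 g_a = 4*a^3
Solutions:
 g(a) = C1 + a^4


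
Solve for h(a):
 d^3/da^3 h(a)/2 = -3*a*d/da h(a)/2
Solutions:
 h(a) = C1 + Integral(C2*airyai(-3^(1/3)*a) + C3*airybi(-3^(1/3)*a), a)


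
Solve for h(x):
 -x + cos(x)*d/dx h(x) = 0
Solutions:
 h(x) = C1 + Integral(x/cos(x), x)
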